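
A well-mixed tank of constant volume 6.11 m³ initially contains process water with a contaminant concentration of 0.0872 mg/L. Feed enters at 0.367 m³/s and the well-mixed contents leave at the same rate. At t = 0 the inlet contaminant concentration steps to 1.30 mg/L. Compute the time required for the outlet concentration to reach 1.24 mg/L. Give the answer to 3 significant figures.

50.1 s

Unsteady species balance (constant V, well mixed): V dC/dt = Q(C_in − C), so τ = V/Q = 16.649 s.
C(t) = C_in + (C₀ − C_in) e^(−t/τ). Set C = 1.24 and solve for t:
e^(−t/τ) = (C − C_in)/(C₀ − C_in) = (1.24 − 1.30)/(0.0872 − 1.30) = 0.049472
t = −τ ln(…) = 16.649 × 3.0063 = 50.051 s.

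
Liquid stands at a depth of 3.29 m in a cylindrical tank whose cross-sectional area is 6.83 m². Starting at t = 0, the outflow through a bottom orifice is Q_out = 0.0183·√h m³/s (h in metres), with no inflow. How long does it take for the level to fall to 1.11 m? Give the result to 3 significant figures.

Volume balance on the tank: A dh/dt = −0.0183 √h.
Separate and integrate: 2(√h − √h₀) = −(0.0183/A) t.
t = 2A(√h₀ − √h)/0.0183 = 2·6.83·(√3.29 − √1.11)/0.0183
  = 13.660 × (1.8138 − 1.0536) / 0.0183 = 567.50 s.

568 s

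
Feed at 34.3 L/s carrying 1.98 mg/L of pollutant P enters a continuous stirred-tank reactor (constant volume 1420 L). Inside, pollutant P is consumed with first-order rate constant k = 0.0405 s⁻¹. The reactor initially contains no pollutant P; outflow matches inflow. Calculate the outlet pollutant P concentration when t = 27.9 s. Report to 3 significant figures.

0.618 mg/L

V dC/dt = Q(C_in − C) − k V C.
dC/dt = (Q/V) C_in − (Q/V + k) C; effective rate a = Q/V + k = 0.024155 + 0.0405 = 0.064655 s⁻¹.
C_ss = Q C_in/(Q + kV) = 0.73972 mg/L; C(t) = C_ss + (C₀ − C_ss) e^(−a t).
C(27.9) = 0.73972 + (-0.73972)·e^(−0.064655·27.9) = 0.73972 + (-0.73972)·0.16466 = 0.61792 mg/L.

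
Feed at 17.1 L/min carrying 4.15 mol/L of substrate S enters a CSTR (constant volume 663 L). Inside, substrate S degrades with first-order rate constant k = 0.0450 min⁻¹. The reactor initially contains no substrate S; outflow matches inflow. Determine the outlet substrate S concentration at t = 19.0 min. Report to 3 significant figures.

1.12 mol/L

V dC/dt = Q(C_in − C) − k V C.
dC/dt = (Q/V) C_in − (Q/V + k) C; effective rate a = Q/V + k = 0.025792 + 0.0450 = 0.070792 min⁻¹.
C_ss = Q C_in/(Q + kV) = 1.5120 mol/L; C(t) = C_ss + (C₀ − C_ss) e^(−a t).
C(19.0) = 1.5120 + (-1.5120)·e^(−0.070792·19.0) = 1.5120 + (-1.5120)·0.26053 = 1.1181 mol/L.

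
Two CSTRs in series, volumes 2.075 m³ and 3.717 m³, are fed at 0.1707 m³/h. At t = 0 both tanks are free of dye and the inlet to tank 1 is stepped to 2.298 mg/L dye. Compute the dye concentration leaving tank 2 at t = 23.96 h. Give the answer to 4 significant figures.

Each tank obeys Vᵢ dCᵢ/dt = Q(Cᵢ₋₁ − Cᵢ), so τᵢ = Vᵢ/Q.
τ₁ = 2.075/0.1707 = 12.1558 h; τ₂ = 3.717/0.1707 = 21.7750 h.
Solving the cascade with C₁(0)=C₂(0)=0 gives C₂(t) = C_in[1 − (τ₁ e^(−t/τ₁) − τ₂ e^(−t/τ₂))/(τ₁ − τ₂)].
At t = 23.96: e^(−t/τ₁) = 0.139308, e^(−t/τ₂) = 0.332757.
C₂ = 2.298·[1 − (12.1558·0.139308 − 21.7750·0.332757)/(-9.61921)] = 2.298·0.422780 = 0.971548 mg/L.

0.9715 mg/L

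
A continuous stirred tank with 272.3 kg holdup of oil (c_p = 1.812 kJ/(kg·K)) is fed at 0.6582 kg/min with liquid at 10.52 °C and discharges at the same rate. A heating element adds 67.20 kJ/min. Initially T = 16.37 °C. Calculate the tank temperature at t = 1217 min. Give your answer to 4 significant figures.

M c_p dT/dt = ṁ c_p (T_in − T) + Q̇.
Rearrange: dT/dt = (T_ss − T)/τ with τ = M/ṁ = 413.704 min and T_ss = T_in + Q̇/(ṁ c_p) = 66.8647 °C.
Integrating: T(t) = T_ss + (T₀ − T_ss) e^(−t/τ).
T(1217) = 66.8647 + (-50.4947)·e^(−1217/413.704) = 66.8647 + (-50.4947)·0.0527751 = 64.1999 °C.

64.20 °C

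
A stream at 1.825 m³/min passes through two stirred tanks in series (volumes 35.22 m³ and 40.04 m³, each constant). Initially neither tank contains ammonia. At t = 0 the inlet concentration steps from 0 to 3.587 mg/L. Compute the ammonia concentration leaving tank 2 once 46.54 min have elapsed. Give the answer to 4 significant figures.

2.365 mg/L

Time constants: τᵢ = Vᵢ/Q for each well-mixed tank.
τ₁ = 35.22/1.825 = 19.2986 min; τ₂ = 40.04/1.825 = 21.9397 min.
Tank 1: C₁ = C_in(1 − e^(−t/τ₁)). Tank 2 (τ₁ ≠ τ₂): C₂ = C_in[1 − (τ₁ e^(−t/τ₁) − τ₂ e^(−t/τ₂))/(τ₁ − τ₂)].
At t = 46.54: e^(−t/τ₁) = 0.0896744, e^(−t/τ₂) = 0.119880.
C₂ = 3.587·[1 − (19.2986·0.0896744 − 21.9397·0.119880)/(-2.64110)] = 3.587·0.659408 = 2.36530 mg/L.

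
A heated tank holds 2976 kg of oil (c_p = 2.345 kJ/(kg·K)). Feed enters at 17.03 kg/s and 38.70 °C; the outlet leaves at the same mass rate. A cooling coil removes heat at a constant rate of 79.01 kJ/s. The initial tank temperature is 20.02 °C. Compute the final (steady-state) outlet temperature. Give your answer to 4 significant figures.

36.72 °C

First-law balance (no shaft work): M c_p dT/dt = ṁ c_p (T_in − T) − 79.01.
At steady state dT/dt = 0 ⇒ T_ss = T_in − Q̇/(ṁ c_p) = 38.70 − 79.01/(17.03·2.345) = 36.7216 °C.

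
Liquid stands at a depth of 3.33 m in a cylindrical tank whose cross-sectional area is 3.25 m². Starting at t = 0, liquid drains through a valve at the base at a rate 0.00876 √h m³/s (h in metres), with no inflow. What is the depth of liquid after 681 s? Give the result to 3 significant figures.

A dh/dt = −Q_out = −0.00876 √h.
This is separable: 2 d(√h)/dt = −0.00876/A, so √h = √h₀ − (0.00876/(2A)) t.
√h = √3.33 − 0.00876·681/(2·3.25) = 1.8248 − 0.91778 = 0.90705.
h = 0.90705² = 0.82274 m.

0.823 m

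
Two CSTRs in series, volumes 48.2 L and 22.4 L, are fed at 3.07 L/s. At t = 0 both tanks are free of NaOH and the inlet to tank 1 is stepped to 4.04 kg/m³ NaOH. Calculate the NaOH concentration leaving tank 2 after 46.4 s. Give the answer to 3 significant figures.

Species balance on tank i: dCᵢ/dt = (Cᵢ₋₁ − Cᵢ)/τᵢ with τᵢ = Vᵢ/Q.
τ₁ = 48.2/3.07 = 15.700 s; τ₂ = 22.4/3.07 = 7.2964 s.
Solving the cascade with C₁(0)=C₂(0)=0 gives C₂(t) = C_in[1 − (τ₁ e^(−t/τ₁) − τ₂ e^(−t/τ₂))/(τ₁ − τ₂)].
At t = 46.4: e^(−t/τ₁) = 0.052060, e^(−t/τ₂) = 0.0017306.
C₂ = 4.04·[1 − (15.700·0.052060 − 7.2964·0.0017306)/(8.4039)] = 4.04·0.90424 = 3.6531 kg/m³.

3.65 kg/m³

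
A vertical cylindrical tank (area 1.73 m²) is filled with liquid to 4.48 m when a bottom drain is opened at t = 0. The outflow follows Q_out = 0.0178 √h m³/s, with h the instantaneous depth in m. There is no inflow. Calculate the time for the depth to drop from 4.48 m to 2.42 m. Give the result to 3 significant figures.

109 s

Unsteady balance on liquid volume: A dh/dt = −0.0178 √h.
This is separable: 2 d(√h)/dt = −0.0178/A, so √h = √h₀ − (0.0178/(2A)) t.
t = 2A(√h₀ − √h)/0.0178 = 2·1.73·(√4.48 − √2.42)/0.0178
  = 3.4600 × (2.1166 − 1.5556) / 0.0178 = 109.04 s.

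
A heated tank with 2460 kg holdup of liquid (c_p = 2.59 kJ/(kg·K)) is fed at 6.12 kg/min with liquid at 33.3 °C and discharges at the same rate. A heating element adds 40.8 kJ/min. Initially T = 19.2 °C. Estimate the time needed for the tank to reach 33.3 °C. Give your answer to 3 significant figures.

M c_p dT/dt = ṁ c_p (T_in − T) + Q̇.
τ = M/ṁ = 401.96 min; T_ss = T_in + Q̇/(ṁ c_p) = 35.874 °C.
T(t) = T_ss + (T₀ − T_ss) e^(−t/τ). Set T = 33.3:
e^(−t/τ) = (33.3 − 35.874)/(19.2 − 35.874) = 0.15437
t = −401.96 · ln(0.15437) = 751.02 min.

751 min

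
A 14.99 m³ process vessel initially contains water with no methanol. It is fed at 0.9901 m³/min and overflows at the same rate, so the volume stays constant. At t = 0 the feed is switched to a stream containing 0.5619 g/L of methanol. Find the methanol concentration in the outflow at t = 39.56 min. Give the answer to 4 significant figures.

0.5207 g/L

Transient balance on the dissolved component: V dC/dt = Q(C_in − C).
Time constant τ = V/Q = 14.99/0.9901 = 15.1399 min.
C approaches C_in exponentially: C(t) = C_in + (C₀ − C_in) e^(−t/τ).
C(39.56) = 0.5619 + (0 − 0.5619)·e^(−39.56/15.1399) = 0.5619 + (-0.561900)·0.0733168 = 0.520703 g/L.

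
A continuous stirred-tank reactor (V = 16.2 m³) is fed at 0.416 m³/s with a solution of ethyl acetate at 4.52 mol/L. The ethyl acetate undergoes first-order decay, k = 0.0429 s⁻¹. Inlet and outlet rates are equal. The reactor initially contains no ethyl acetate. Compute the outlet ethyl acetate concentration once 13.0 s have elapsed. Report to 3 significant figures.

V dC/dt = Q(C_in − C) − k V C.
This is linear with rate a = Q/V + k = 0.068579 s⁻¹.
C_ss = Q C_in/(Q + kV) = 1.6925 mol/L; C(t) = C_ss + (C₀ − C_ss) e^(−a t).
C(13.0) = 1.6925 + (-1.6925)·e^(−0.068579·13.0) = 1.6925 + (-1.6925)·0.41003 = 0.99852 mol/L.

0.999 mol/L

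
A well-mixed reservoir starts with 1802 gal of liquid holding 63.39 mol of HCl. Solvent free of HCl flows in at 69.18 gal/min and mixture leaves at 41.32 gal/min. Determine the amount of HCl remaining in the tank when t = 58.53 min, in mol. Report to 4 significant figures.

Let m(t) be the amount of HCl. Volume: V(t) = V₀ + (Q_in − Q_out) t = 1802 + 27.8600 t; V(58.53) = 3432.65 gal.
Solute balance: dm/dt = 0 − Q_out C = −Q_out m/V(t).
Separate: dm/m = −Q_out dt/V(t) ⇒ ln(m/m₀) = −(Q_out/(Q_in−Q_out)) ln(V/V₀).
m = m₀ (V₀/V)^(Q_out/(Q_in−Q_out)) = 63.39 × (1802/3432.65)^(1.48313) = 24.3742 mol.

24.37 mol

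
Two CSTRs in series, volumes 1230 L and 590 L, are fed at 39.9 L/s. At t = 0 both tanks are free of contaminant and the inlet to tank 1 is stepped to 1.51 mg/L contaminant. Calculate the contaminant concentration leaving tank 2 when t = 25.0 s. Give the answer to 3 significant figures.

Time constants: τᵢ = Vᵢ/Q for each well-mixed tank.
τ₁ = 1230/39.9 = 30.827 s; τ₂ = 590/39.9 = 14.787 s.
Solving the cascade with C₁(0)=C₂(0)=0 gives C₂(t) = C_in[1 − (τ₁ e^(−t/τ₁) − τ₂ e^(−t/τ₂))/(τ₁ − τ₂)].
At t = 25.0: e^(−t/τ₁) = 0.44442, e^(−t/τ₂) = 0.18439.
C₂ = 1.51·[1 − (30.827·0.44442 − 14.787·0.18439)/(16.040)] = 1.51·0.31586 = 0.47695 mg/L.

0.477 mg/L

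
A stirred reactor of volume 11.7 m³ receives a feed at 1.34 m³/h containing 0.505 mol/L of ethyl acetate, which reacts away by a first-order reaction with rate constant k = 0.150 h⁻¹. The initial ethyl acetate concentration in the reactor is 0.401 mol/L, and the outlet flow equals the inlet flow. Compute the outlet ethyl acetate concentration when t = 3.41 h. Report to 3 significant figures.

0.293 mol/L

V dC/dt = Q(C_in − C) − k V C.
This is linear with rate a = Q/V + k = 0.26453 h⁻¹.
C_ss = Q C_in/(Q + kV) = 0.21864 mol/L; C(t) = C_ss + (C₀ − C_ss) e^(−a t).
C(3.41) = 0.21864 + (0.18236)·e^(−0.26453·3.41) = 0.21864 + (0.18236)·0.40574 = 0.29263 mol/L.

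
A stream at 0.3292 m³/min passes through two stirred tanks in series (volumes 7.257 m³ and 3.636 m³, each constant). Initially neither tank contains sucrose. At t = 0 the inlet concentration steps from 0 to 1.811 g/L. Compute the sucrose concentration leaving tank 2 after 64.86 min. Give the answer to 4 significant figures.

1.625 g/L

Time constants: τᵢ = Vᵢ/Q for each well-mixed tank.
τ₁ = 7.257/0.3292 = 22.0443 min; τ₂ = 3.636/0.3292 = 11.0450 min.
Tank 1: C₁ = C_in(1 − e^(−t/τ₁)). Tank 2 (τ₁ ≠ τ₂): C₂ = C_in[1 − (τ₁ e^(−t/τ₁) − τ₂ e^(−t/τ₂))/(τ₁ − τ₂)].
At t = 64.86: e^(−t/τ₁) = 0.0527469, e^(−t/τ₂) = 0.00281621.
C₂ = 1.811·[1 − (22.0443·0.0527469 − 11.0450·0.00281621)/(10.9994)] = 1.811·0.897116 = 1.62468 g/L.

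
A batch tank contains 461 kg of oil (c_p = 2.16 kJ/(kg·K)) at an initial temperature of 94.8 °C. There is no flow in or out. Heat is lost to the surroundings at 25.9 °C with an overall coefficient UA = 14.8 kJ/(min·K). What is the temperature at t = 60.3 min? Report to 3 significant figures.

Unsteady energy balance on the tank contents: M c_p dT/dt = −UA(T − T_amb).
dT/dt = (T_ss − T)/τ with T_ss = T_amb = 25.900 °C, τ = M c_p/UA = 461·2.16/14.8 = 67.281 min.
This is linear first-order; T(t) = T_ss + (T₀ − T_ss) e^(−t/τ).
T(60.3) = 25.900 + (68.900)·0.40810 = 54.018 °C.

54.0 °C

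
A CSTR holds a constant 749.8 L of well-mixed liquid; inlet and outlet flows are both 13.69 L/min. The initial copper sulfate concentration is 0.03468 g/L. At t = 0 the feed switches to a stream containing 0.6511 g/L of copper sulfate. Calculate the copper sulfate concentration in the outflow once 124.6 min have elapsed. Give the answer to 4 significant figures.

0.5877 g/L

Unsteady species balance (constant V, well mixed): V dC/dt = Q(C_in − C).
Rewrite as dC/dt + C/τ = C_in/τ, τ = V/Q = 54.7699 min.
C approaches C_in exponentially: C(t) = C_in + (C₀ − C_in) e^(−t/τ).
C(124.6) = 0.6511 + (0.03468 − 0.6511)·e^(−124.6/54.7699) = 0.6511 + (-0.616420)·0.102800 = 0.587732 g/L.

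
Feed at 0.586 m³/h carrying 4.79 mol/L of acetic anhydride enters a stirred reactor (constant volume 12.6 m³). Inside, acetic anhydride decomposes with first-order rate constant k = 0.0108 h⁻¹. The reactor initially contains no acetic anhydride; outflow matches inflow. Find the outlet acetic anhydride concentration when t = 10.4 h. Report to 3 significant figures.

Species balance: V dC/dt = Q C_in − Q C − k V C.
This is linear with rate a = Q/V + k = 0.057308 h⁻¹.
C_ss = Q C_in/(Q + kV) = 3.8873 mol/L; C(t) = C_ss + (C₀ − C_ss) e^(−a t).
C(10.4) = 3.8873 + (-3.8873)·e^(−0.057308·10.4) = 3.8873 + (-3.8873)·0.55101 = 1.7454 mol/L.

1.75 mol/L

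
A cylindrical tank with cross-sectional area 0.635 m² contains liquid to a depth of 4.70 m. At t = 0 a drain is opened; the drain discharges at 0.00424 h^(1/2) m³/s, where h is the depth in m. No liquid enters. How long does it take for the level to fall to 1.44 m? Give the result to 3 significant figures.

290 s

A dh/dt = −Q_out = −0.00424 √h.
This is separable: 2 d(√h)/dt = −0.00424/A, so √h = √h₀ − (0.00424/(2A)) t.
t = 2A(√h₀ − √h)/0.00424 = 2·0.635·(√4.70 − √1.44)/0.00424
  = 1.2700 × (2.1679 − 1.2000) / 0.00424 = 289.93 s.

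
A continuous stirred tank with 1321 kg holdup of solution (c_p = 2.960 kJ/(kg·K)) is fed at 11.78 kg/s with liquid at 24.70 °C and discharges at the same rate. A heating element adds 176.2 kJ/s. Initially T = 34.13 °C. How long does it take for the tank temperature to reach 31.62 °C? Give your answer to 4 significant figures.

M c_p dT/dt = ṁ c_p (T_in − T) + Q̇.
τ = M/ṁ = 112.139 s; T_ss = T_in + Q̇/(ṁ c_p) = 29.7532 °C.
T(t) = T_ss + (T₀ − T_ss) e^(−t/τ). Set T = 31.62:
e^(−t/τ) = (31.62 − 29.7532)/(34.13 − 29.7532) = 0.426518
t = −112.139 · ln(0.426518) = 95.5539 s.

95.55 s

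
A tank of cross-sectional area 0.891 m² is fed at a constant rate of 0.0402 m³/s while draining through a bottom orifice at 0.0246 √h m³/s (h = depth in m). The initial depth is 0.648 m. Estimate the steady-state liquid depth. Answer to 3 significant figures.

A dh/dt = Q_in − 0.0246 √h. Steady state requires inflow = outflow:
Q_in = 0.0246 √h_ss ⇒ √h_ss = 0.0402/0.0246 = 1.6341.
h_ss = 1.6341² = 2.6704 m. (Since h₀ = 0.648 m < h_ss, the level will rise toward this value.)

2.67 m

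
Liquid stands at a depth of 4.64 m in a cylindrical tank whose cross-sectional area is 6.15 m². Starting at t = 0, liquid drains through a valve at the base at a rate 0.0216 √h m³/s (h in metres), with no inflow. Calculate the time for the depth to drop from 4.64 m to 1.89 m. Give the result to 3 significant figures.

444 s

With no inflow, A dh/dt = −0.0216 √h.
Separate and integrate: 2(√h − √h₀) = −(0.0216/A) t.
t = 2A(√h₀ − √h)/0.0216 = 2·6.15·(√4.64 − √1.89)/0.0216
  = 12.300 × (2.1541 − 1.3748) / 0.0216 = 443.76 s.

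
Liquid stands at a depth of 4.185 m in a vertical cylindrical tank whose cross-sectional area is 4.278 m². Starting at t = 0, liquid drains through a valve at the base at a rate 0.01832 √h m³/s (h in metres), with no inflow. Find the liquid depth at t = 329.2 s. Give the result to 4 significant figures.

1.798 m

With no inflow, A dh/dt = −0.01832 √h.
This is separable: 2 d(√h)/dt = −0.01832/A, so √h = √h₀ − (0.01832/(2A)) t.
√h = √4.185 − 0.01832·329.2/(2·4.278) = 2.04573 − 0.704879 = 1.34085.
h = 1.34085² = 1.79787 m.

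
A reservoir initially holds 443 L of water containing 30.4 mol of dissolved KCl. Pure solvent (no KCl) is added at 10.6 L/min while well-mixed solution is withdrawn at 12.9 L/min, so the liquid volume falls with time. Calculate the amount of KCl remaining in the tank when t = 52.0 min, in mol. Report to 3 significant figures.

Total volume: dV/dt = Q_in − Q_out = -2.3000 L/min, so V(t) = 443 − 2.3000 t and V(52.0) = 323.40 L.
Solute balance: dm/dt = 0 − Q_out C = −Q_out m/V(t).
dm/m = −Q_out dt/(V₀ − 2.3000 t); integrating gives ln(m/m₀) = −(Q_out/(Q_in−Q_out)) ln(V/V₀).
m = m₀ (V₀/V)^(Q_out/(Q_in−Q_out)) = 30.4 × (443/323.40)^(-5.6087) = 5.2044 mol.

5.20 mol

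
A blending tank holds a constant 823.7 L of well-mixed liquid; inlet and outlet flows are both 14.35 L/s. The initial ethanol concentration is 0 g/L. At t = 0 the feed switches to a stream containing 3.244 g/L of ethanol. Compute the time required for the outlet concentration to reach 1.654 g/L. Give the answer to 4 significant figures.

40.93 s

Species balance: V dC/dt = Q(C_in − C) ⇒ τ = V/Q = 57.4007 s.
C(t) = C_in + (C₀ − C_in) e^(−t/τ). Set C = 1.654 and solve for t:
e^(−t/τ) = (C − C_in)/(C₀ − C_in) = (1.654 − 3.244)/(0 − 3.244) = 0.490136
t = −τ ln(…) = 57.4007 × 0.713073 = 40.9309 s.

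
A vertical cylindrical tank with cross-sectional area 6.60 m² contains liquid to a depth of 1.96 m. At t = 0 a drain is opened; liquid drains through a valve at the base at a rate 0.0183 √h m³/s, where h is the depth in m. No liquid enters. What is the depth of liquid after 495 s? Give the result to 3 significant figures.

0.509 m

A dh/dt = −Q_out = −0.0183 √h.
∫ h^(−1/2) dh = −(0.0183/A) ∫ dt, giving 2√h = 2√h₀ − (0.0183/A) t.
√h = √1.96 − 0.0183·495/(2·6.60) = 1.4000 − 0.68625 = 0.71375.
h = 0.71375² = 0.50944 m.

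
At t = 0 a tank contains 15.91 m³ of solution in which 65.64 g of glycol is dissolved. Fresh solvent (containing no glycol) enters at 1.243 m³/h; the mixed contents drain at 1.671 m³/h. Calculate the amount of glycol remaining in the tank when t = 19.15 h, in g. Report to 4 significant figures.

3.888 g

Let m(t) be the amount of glycol. Volume: V(t) = V₀ + (Q_in − Q_out) t = 15.91 − 0.428000 t; V(19.15) = 7.71380 m³.
Solute balance: dm/dt = 0 − Q_out C = −Q_out m/V(t).
Separate: dm/m = −Q_out dt/V(t) ⇒ ln(m/m₀) = −(Q_out/(Q_in−Q_out)) ln(V/V₀).
m = m₀ (V₀/V)^(Q_out/(Q_in−Q_out)) = 65.64 × (15.91/7.71380)^(-3.90421) = 3.88758 g.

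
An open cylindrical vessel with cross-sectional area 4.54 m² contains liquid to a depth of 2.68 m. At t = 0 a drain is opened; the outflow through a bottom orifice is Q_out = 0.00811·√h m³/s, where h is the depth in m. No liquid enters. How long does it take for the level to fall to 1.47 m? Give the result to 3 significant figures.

475 s

A dh/dt = −Q_out = −0.00811 √h.
Separate and integrate: 2(√h − √h₀) = −(0.00811/A) t.
t = 2A(√h₀ − √h)/0.00811 = 2·4.54·(√2.68 − √1.47)/0.00811
  = 9.0800 × (1.6371 − 1.2124) / 0.00811 = 475.42 s.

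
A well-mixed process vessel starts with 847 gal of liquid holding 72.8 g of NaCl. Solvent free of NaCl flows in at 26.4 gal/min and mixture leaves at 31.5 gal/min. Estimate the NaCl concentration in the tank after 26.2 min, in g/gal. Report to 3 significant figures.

0.0353 g/gal

Let m(t) be the amount of NaCl. Volume: V(t) = V₀ + (Q_in − Q_out) t = 847 − 5.1000 t; V(26.2) = 713.38 gal.
Species balance (pure solvent in): dm/dt = −Q_out · m/V(t).
dm/m = −Q_out dt/(V₀ − 5.1000 t); integrating gives ln(m/m₀) = −(Q_out/(Q_in−Q_out)) ln(V/V₀).
m = m₀ (V₀/V)^(Q_out/(Q_in−Q_out)) = 72.8 × (847/713.38)^(-6.1765) = 25.211 g.
C = m/V = 25.211/713.38 = 0.035341 g/gal.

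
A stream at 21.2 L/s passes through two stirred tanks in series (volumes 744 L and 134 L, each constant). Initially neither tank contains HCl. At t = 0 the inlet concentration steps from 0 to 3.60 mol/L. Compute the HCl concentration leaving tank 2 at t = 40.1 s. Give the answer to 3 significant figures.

Time constants: τᵢ = Vᵢ/Q for each well-mixed tank.
τ₁ = 744/21.2 = 35.094 s; τ₂ = 134/21.2 = 6.3208 s.
Tank 1: C₁ = C_in(1 − e^(−t/τ₁)). Tank 2 (τ₁ ≠ τ₂): C₂ = C_in[1 − (τ₁ e^(−t/τ₁) − τ₂ e^(−t/τ₂))/(τ₁ − τ₂)].
At t = 40.1: e^(−t/τ₁) = 0.31898, e^(−t/τ₂) = 0.0017569.
C₂ = 3.60·[1 − (35.094·0.31898 − 6.3208·0.0017569)/(28.774)] = 3.60·0.61134 = 2.2008 mol/L.

2.20 mol/L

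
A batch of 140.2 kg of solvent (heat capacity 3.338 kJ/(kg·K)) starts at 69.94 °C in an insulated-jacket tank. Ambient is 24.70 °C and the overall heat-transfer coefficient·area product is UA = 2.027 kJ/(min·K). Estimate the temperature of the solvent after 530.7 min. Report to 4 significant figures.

29.24 °C

First-law balance (no shaft work): M c_p dT/dt = −UA(T − T_amb).
dT/dt = (T_ss − T)/τ with T_ss = T_amb = 24.7000 °C, τ = M c_p/UA = 140.2·3.338/2.027 = 230.877 min.
Solution: T(t) = T_ss + (T₀ − T_ss) e^(−t/τ).
T(530.7) = 24.7000 + (45.2400)·0.100397 = 29.2419 °C.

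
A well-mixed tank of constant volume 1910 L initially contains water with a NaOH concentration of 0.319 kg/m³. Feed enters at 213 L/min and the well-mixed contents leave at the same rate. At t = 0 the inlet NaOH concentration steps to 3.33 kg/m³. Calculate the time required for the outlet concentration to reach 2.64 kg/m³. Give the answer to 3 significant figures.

13.2 min

Species balance: V dC/dt = Q(C_in − C) ⇒ τ = V/Q = 8.9671 min.
C(t) = C_in + (C₀ − C_in) e^(−t/τ). Set C = 2.64 and solve for t:
e^(−t/τ) = (C − C_in)/(C₀ − C_in) = (2.64 − 3.33)/(0.319 − 3.33) = 0.22916
t = −τ ln(…) = 8.9671 × 1.4733 = 13.212 min.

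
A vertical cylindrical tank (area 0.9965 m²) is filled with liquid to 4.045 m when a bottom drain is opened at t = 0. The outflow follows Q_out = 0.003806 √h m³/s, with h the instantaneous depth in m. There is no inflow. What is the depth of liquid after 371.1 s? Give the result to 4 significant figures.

1.697 m

Mass balance (ρ constant): A dh/dt = −0.003806 √h.
Separate and integrate: 2(√h − √h₀) = −(0.003806/A) t.
√h = √4.045 − 0.003806·371.1/(2·0.9965) = 2.01122 − 0.708684 = 1.30253.
h = 1.30253² = 1.69660 m.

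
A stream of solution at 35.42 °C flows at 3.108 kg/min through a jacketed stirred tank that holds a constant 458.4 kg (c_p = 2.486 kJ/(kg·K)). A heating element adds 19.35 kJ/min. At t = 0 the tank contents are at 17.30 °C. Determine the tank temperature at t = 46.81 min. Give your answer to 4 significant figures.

First-law balance (no shaft work): M c_p dT/dt = ṁ c_p (T_in − T) + 19.35.
Rearrange: dT/dt = (T_ss − T)/τ with τ = M/ṁ = 147.490 min and T_ss = T_in + Q̇/(ṁ c_p) = 37.9244 °C.
Solution: T(t) = T_ss + (T₀ − T_ss) e^(−t/τ).
T(46.81) = 37.9244 + (-20.6244)·e^(−46.81/147.490) = 37.9244 + (-20.6244)·0.728056 = 22.9087 °C.

22.91 °C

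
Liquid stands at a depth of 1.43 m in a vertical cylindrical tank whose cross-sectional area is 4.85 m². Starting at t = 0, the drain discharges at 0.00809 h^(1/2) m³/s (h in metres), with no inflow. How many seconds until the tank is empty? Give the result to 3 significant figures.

1430 s

With no inflow, A dh/dt = −0.00809 √h.
Separate and integrate: 2(√h − √h₀) = −(0.00809/A) t.
Tank is empty when √h = 0: t_empty = 2A√h₀/0.00809.
t_empty = 2·4.85·√1.43/0.00809 = 9.7000·1.1958/0.00809 = 1433.8 s.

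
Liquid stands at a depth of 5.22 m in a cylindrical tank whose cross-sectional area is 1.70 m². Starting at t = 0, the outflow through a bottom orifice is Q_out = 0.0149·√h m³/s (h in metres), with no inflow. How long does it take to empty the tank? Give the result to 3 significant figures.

521 s

A dh/dt = −Q_out = −0.0149 √h.
Separate and integrate: 2(√h − √h₀) = −(0.0149/A) t.
Set h = 0: 2√h₀ = (0.0149/A) t_empty ⇒ t_empty = 2A√h₀/0.0149.
t_empty = 2·1.70·√5.22/0.0149 = 3.4000·2.2847/0.0149 = 521.35 s.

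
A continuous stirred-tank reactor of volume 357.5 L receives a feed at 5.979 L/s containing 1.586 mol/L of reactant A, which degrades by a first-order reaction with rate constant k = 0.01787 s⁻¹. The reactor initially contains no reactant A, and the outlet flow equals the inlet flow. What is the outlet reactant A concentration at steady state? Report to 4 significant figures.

V dC/dt = Q(C_in − C) − k V C.
At steady state: 0 = Q C_in − (Q + kV) C_ss, so C_ss = Q C_in/(Q + kV).
C_ss = 5.979·1.586/(5.979 + 0.01787·357.5) = 9.48269/12.3675 = 0.766741 mol/L.

0.7667 mol/L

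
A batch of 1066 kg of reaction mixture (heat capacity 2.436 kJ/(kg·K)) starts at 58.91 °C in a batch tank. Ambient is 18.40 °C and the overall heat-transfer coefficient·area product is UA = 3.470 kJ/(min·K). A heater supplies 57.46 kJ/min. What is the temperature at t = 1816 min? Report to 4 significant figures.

M c_p dT/dt = −UA(T − T_amb) + Q̇.
dT/dt = (T_ss − T)/τ with T_ss = T_amb + Q̇/UA = 18.40 + 57.46/3.470 = 34.9591 °C, τ = M c_p/UA = 1066·2.436/3.470 = 748.350 min.
This is linear first-order; T(t) = T_ss + (T₀ − T_ss) e^(−t/τ).
T(1816) = 34.9591 + (23.9509)·0.0883304 = 37.0747 °C.

37.07 °C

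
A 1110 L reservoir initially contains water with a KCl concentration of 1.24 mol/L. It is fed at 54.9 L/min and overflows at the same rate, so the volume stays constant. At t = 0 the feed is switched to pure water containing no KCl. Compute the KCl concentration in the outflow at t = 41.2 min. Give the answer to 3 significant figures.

0.162 mol/L

Mass balance on the solute (V constant): V dC/dt = Q(C_in − C).
Time constant τ = V/Q = 1110/54.9 = 20.219 min.
Integrating: C(t) = C_in + (C₀ − C_in) e^(−t/τ).
C(41.2) = 0 + (1.24 − 0)·e^(−41.2/20.219) = 0 + (1.2400)·0.13032 = 0.16160 mol/L.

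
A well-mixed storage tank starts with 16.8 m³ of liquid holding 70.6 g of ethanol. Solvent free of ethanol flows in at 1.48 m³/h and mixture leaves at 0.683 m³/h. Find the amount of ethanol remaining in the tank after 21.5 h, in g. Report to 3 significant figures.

Let m(t) be the amount of ethanol. Volume: V(t) = V₀ + (Q_in − Q_out) t = 16.8 + 0.79700 t; V(21.5) = 33.935 m³.
Species balance (pure solvent in): dm/dt = −Q_out · m/V(t).
dm/m = −Q_out dt/(V₀ + 0.79700 t); integrating gives ln(m/m₀) = −(Q_out/(Q_in−Q_out)) ln(V/V₀).
m = m₀ (V₀/V)^(Q_out/(Q_in−Q_out)) = 70.6 × (16.8/33.935)^(0.85696) = 38.649 g.

38.6 g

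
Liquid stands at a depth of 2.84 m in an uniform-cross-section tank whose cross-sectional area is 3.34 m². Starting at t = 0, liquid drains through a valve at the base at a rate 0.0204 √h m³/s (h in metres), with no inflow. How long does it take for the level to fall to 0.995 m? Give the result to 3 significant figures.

225 s

A dh/dt = −Q_out = −0.0204 √h.
This is separable: 2 d(√h)/dt = −0.0204/A, so √h = √h₀ − (0.0204/(2A)) t.
t = 2A(√h₀ − √h)/0.0204 = 2·3.34·(√2.84 − √0.995)/0.0204
  = 6.6800 × (1.6852 − 0.99750) / 0.0204 = 225.20 s.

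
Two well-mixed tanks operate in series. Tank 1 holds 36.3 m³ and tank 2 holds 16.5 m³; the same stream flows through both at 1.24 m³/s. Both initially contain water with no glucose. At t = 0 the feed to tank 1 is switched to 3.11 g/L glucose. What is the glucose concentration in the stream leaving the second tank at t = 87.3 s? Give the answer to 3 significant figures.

Time constants: τᵢ = Vᵢ/Q for each well-mixed tank.
τ₁ = 36.3/1.24 = 29.274 s; τ₂ = 16.5/1.24 = 13.306 s.
Solving the cascade with C₁(0)=C₂(0)=0 gives C₂(t) = C_in[1 − (τ₁ e^(−t/τ₁) − τ₂ e^(−t/τ₂))/(τ₁ − τ₂)].
At t = 87.3: e^(−t/τ₁) = 0.050684, e^(−t/τ₂) = 0.0014149.
C₂ = 3.11·[1 − (29.274·0.050684 − 13.306·0.0014149)/(15.968)] = 3.11·0.90826 = 2.8247 g/L.

2.82 g/L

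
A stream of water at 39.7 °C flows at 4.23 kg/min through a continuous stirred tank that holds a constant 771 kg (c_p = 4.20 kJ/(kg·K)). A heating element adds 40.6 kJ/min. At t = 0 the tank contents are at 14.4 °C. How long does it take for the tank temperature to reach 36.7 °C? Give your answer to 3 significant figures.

Heat balance on the well-mixed liquid: M c_p dT/dt = ṁ c_p (T_in − T) + 40.6.
τ = M/ṁ = 182.27 min; T_ss = T_in + Q̇/(ṁ c_p) = 41.985 °C.
T(t) = T_ss + (T₀ − T_ss) e^(−t/τ). Set T = 36.7:
e^(−t/τ) = (36.7 − 41.985)/(14.4 − 41.985) = 0.19160
t = −182.27 · ln(0.19160) = 301.17 min.

301 min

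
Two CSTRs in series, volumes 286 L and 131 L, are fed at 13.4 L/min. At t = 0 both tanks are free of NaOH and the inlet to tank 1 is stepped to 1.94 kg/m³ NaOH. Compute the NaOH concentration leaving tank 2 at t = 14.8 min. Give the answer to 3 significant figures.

0.511 kg/m³

Time constants: τᵢ = Vᵢ/Q for each well-mixed tank.
τ₁ = 286/13.4 = 21.343 min; τ₂ = 131/13.4 = 9.7761 min.
Tank 1: C₁ = C_in(1 − e^(−t/τ₁)). Tank 2 (τ₁ ≠ τ₂): C₂ = C_in[1 − (τ₁ e^(−t/τ₁) − τ₂ e^(−t/τ₂))/(τ₁ − τ₂)].
At t = 14.8: e^(−t/τ₁) = 0.49986, e^(−t/τ₂) = 0.22005.
C₂ = 1.94·[1 − (21.343·0.49986 − 9.7761·0.22005)/(11.567)] = 1.94·0.26366 = 0.51149 kg/m³.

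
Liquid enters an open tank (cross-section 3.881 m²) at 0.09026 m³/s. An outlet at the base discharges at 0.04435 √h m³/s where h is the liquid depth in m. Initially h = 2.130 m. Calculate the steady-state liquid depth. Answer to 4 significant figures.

Level balance: A dh/dt = 0.09026 − 0.04435 √h. Setting dh/dt = 0:
Q_in = 0.04435 √h_ss ⇒ √h_ss = 0.09026/0.04435 = 2.03517.
h_ss = 2.03517² = 4.14194 m. (Since h₀ = 2.130 m < h_ss, the level will rise toward this value.)

4.142 m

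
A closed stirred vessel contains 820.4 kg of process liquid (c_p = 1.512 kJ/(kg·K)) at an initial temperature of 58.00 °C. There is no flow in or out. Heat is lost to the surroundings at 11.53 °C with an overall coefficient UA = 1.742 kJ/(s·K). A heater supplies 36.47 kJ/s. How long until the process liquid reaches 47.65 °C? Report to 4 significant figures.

M c_p dT/dt = −UA(T − T_amb) + Q̇.
τ = M c_p/UA = 712.081 s; T_ss = T_amb + Q̇/UA = 11.53 + 36.47/1.742 = 32.4657 °C.
T(t) = T_ss + (T₀ − T_ss)e^(−t/τ); set T = 47.65:
t = −τ ln[(T − T_ss)/(T₀ − T_ss)] = −712.081 · ln(0.594663) = 370.112 s.

370.1 s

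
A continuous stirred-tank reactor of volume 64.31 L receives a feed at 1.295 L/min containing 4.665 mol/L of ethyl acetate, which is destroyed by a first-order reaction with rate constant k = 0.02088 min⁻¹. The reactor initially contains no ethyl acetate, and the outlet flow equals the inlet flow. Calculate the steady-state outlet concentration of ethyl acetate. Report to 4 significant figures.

Species balance: V dC/dt = Q C_in − Q C − k V C.
At steady state: 0 = Q C_in − (Q + kV) C_ss, so C_ss = Q C_in/(Q + kV).
C_ss = 1.295·4.665/(1.295 + 0.02088·64.31) = 6.04117/2.63779 = 2.29024 mol/L.

2.290 mol/L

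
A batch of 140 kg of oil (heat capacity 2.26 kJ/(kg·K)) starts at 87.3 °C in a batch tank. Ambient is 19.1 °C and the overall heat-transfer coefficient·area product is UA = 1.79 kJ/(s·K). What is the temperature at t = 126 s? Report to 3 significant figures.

M c_p dT/dt = −UA(T − T_amb).
dT/dt = (T_ss − T)/τ with T_ss = T_amb = 19.100 °C, τ = M c_p/UA = 140·2.26/1.79 = 176.76 s.
T approaches T_ss exponentially: T(t) = T_ss + (T₀ − T_ss) e^(−t/τ).
T(126) = 19.100 + (68.200)·0.49025 = 52.535 °C.

52.5 °C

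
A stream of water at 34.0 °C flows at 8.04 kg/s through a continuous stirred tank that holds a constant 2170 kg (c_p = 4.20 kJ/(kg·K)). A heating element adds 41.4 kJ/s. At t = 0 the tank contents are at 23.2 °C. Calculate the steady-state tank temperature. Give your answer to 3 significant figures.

35.2 °C

M c_p dT/dt = ṁ c_p (T_in − T) + Q̇.
At steady state dT/dt = 0 ⇒ T_ss = T_in + Q̇/(ṁ c_p) = 34.0 + 41.4/(8.04·4.20) = 35.226 °C.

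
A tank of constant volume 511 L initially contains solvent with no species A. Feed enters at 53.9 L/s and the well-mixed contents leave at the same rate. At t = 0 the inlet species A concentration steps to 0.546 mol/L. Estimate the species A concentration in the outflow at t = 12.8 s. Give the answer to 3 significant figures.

Unsteady species balance (constant V, well mixed): V dC/dt = Q(C_in − C).
So dC/dt = (C_in − C)/τ with τ = V/Q = 511/53.9 = 9.4805 s.
C approaches C_in exponentially: C(t) = C_in + (C₀ − C_in) e^(−t/τ).
C(12.8) = 0.546 + (0 − 0.546)·e^(−12.8/9.4805) = 0.546 + (-0.54600)·0.25920 = 0.40447 mol/L.

0.404 mol/L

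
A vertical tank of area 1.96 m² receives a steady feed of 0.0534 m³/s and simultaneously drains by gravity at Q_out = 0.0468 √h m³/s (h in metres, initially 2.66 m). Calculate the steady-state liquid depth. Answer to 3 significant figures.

Level balance: A dh/dt = 0.0534 − 0.0468 √h. Setting dh/dt = 0:
Q_in = 0.0468 √h_ss ⇒ √h_ss = 0.0534/0.0468 = 1.1410.
h_ss = 1.1410² = 1.3019 m. (Since h₀ = 2.66 m > h_ss, the level will fall toward this value.)

1.30 m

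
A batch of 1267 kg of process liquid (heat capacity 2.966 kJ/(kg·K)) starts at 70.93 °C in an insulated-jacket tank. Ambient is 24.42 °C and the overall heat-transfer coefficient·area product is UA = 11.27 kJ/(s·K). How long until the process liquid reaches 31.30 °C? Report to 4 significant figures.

637.2 s

M c_p dT/dt = −UA(T − T_amb).
τ = M c_p/UA = 333.445 s; T_ss = T_amb = 24.4200 °C.
T(t) = T_ss + (T₀ − T_ss)e^(−t/τ); set T = 31.30:
t = −τ ln[(T − T_ss)/(T₀ − T_ss)] = −333.445 · ln(0.147925) = 637.229 s.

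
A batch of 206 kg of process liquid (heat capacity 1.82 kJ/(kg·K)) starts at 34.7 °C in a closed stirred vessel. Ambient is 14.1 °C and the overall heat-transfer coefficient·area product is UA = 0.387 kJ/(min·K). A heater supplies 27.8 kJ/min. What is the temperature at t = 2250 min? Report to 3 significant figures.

80.9 °C

M c_p dT/dt = −UA(T − T_amb) + Q̇.
dT/dt = (T_ss − T)/τ with T_ss = T_amb + Q̇/UA = 14.1 + 27.8/0.387 = 85.935 °C, τ = M c_p/UA = 206·1.82/0.387 = 968.79 min.
Integrating: T(t) = T_ss + (T₀ − T_ss) e^(−t/τ).
T(2250) = 85.935 + (-51.235)·0.098029 = 80.912 °C.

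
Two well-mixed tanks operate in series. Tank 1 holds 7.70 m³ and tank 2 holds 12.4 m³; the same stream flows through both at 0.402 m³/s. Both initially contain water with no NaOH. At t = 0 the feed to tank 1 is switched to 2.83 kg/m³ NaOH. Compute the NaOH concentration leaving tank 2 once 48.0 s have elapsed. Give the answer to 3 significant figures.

Each tank obeys Vᵢ dCᵢ/dt = Q(Cᵢ₋₁ − Cᵢ), so τᵢ = Vᵢ/Q.
τ₁ = 7.70/0.402 = 19.154 s; τ₂ = 12.4/0.402 = 30.846 s.
Solving the cascade with C₁(0)=C₂(0)=0 gives C₂(t) = C_in[1 − (τ₁ e^(−t/τ₁) − τ₂ e^(−t/τ₂))/(τ₁ − τ₂)].
At t = 48.0: e^(−t/τ₁) = 0.081596, e^(−t/τ₂) = 0.21095.
C₂ = 2.83·[1 − (19.154·0.081596 − 30.846·0.21095)/(-11.692)] = 2.83·0.57713 = 1.6333 kg/m³.

1.63 kg/m³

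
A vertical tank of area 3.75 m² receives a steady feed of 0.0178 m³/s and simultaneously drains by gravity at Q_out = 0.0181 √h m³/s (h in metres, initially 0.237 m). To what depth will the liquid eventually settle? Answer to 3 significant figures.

0.967 m

A dh/dt = Q_in − 0.0181 √h. Steady state requires inflow = outflow:
Q_in = 0.0181 √h_ss ⇒ √h_ss = 0.0178/0.0181 = 0.98343.
h_ss = 0.98343² = 0.96713 m. (Since h₀ = 0.237 m < h_ss, the level will rise toward this value.)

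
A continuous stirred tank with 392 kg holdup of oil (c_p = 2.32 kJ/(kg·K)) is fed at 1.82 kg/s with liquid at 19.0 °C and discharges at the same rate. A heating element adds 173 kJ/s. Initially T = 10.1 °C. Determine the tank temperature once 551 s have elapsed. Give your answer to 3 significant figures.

56.1 °C

Heat balance on the well-mixed liquid: M c_p dT/dt = ṁ c_p (T_in − T) + 173.
Rearrange: dT/dt = (T_ss − T)/τ with τ = M/ṁ = 215.38 s and T_ss = T_in + Q̇/(ṁ c_p) = 59.972 °C.
This is linear first-order; T(t) = T_ss + (T₀ − T_ss) e^(−t/τ).
T(551) = 59.972 + (-49.872)·e^(−551/215.38) = 59.972 + (-49.872)·0.077443 = 56.110 °C.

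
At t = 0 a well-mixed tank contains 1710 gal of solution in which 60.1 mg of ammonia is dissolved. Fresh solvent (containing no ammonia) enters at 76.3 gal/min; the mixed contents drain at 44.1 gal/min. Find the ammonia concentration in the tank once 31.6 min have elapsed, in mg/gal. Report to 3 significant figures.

0.0116 mg/gal

Total volume: dV/dt = Q_in − Q_out = 32.200 gal/min, so V(t) = 1710 + 32.200 t and V(31.6) = 2727.5 gal.
Species balance (pure solvent in): dm/dt = −Q_out · m/V(t).
Separate: dm/m = −Q_out dt/V(t) ⇒ ln(m/m₀) = −(Q_out/(Q_in−Q_out)) ln(V/V₀).
m = m₀ (V₀/V)^(Q_out/(Q_in−Q_out)) = 60.1 × (1710/2727.5)^(1.3696) = 31.708 mg.
C = m/V = 31.708/2727.5 = 0.011625 mg/gal.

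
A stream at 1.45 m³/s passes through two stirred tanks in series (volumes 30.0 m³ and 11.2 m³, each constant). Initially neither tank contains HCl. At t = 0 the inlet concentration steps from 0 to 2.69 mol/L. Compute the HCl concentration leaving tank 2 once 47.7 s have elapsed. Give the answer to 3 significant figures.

2.27 mol/L

Each tank obeys Vᵢ dCᵢ/dt = Q(Cᵢ₋₁ − Cᵢ), so τᵢ = Vᵢ/Q.
τ₁ = 30.0/1.45 = 20.690 s; τ₂ = 11.2/1.45 = 7.7241 s.
Solving the cascade with C₁(0)=C₂(0)=0 gives C₂(t) = C_in[1 − (τ₁ e^(−t/τ₁) − τ₂ e^(−t/τ₂))/(τ₁ − τ₂)].
At t = 47.7: e^(−t/τ₁) = 0.099709, e^(−t/τ₂) = 0.0020799.
C₂ = 2.69·[1 − (20.690·0.099709 − 7.7241·0.0020799)/(12.966)] = 2.69·0.84213 = 2.2653 mol/L.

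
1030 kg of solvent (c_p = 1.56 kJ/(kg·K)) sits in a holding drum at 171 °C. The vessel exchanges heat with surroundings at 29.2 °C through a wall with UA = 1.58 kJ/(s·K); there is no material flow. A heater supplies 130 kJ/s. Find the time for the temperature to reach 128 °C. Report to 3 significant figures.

1300 s

Lumped-capacitance energy balance: M c_p dT/dt = UA(T_amb − T) + Q̇.
τ = M c_p/UA = 1017.0 s; T_ss = T_amb + Q̇/UA = 29.2 + 130/1.58 = 111.48 °C.
T(t) = T_ss + (T₀ − T_ss)e^(−t/τ); set T = 128:
t = −τ ln[(T − T_ss)/(T₀ − T_ss)] = −1017.0 · ln(0.27757) = 1303.4 s.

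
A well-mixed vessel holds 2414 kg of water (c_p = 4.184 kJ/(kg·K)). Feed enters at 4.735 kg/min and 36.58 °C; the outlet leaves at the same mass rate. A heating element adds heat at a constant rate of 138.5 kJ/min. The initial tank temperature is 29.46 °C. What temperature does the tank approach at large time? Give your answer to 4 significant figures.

Unsteady energy balance on the tank contents: M c_p dT/dt = ṁ c_p (T_in − T) + 138.5.
At steady state dT/dt = 0 ⇒ T_ss = T_in + Q̇/(ṁ c_p) = 36.58 + 138.5/(4.735·4.184) = 43.5710 °C.

43.57 °C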